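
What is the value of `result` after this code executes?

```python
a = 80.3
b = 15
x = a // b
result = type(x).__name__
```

a is float; b is int; x is float; result = 'float'

'float'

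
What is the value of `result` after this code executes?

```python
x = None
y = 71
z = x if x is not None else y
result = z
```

x = None; y = 71; z = 71; result = 71

71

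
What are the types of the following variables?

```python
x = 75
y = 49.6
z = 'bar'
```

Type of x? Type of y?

x is assigned a bare integer (no decimal point), so it is an int; y is assigned a number with a decimal point, so it is a float

int, float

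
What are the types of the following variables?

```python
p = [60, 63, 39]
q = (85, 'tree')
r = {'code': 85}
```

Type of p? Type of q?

p is assigned a list literal (square brackets); q is assigned a tuple (parenthesized, comma-separated values)

list, tuple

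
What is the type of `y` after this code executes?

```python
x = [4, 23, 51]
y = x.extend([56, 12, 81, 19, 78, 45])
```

list.extend() returns None

NoneType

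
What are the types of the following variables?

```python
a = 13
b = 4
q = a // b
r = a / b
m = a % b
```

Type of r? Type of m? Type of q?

/ returns float; % of ints returns int; // returns int

float, int, int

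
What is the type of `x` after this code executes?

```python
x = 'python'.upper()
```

str.upper() returns str

str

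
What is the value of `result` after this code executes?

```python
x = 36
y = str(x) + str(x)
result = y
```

x = 36; y = '3636'; result = '3636'

'3636'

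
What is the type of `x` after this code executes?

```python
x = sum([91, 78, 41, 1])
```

sum() of ints returns int

int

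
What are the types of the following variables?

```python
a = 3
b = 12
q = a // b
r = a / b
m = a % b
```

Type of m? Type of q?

% of ints returns int; // returns int

int, int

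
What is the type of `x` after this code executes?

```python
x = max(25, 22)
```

max() of ints returns int

int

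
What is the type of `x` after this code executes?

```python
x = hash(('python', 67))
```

hash() returns int

int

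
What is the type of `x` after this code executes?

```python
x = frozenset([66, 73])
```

frozenset() returns frozenset

frozenset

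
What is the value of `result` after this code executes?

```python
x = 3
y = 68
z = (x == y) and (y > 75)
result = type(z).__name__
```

x is int; y is int; z is bool; result = 'bool'

'bool'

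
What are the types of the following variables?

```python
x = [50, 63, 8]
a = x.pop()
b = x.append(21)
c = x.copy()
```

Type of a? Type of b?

pop() returns element; append() returns None

int, NoneType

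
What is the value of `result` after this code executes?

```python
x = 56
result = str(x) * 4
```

x = 56; result = '56565656'

'56565656'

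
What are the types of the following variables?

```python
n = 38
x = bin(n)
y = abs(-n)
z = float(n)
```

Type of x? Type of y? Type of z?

bin() returns str; abs() of int returns int; float() returns float

str, int, float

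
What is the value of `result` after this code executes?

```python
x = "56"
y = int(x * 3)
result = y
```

x = '56'; y = 565656; result = 565656

565656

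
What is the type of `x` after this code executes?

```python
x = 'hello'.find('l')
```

str.find() returns int index

int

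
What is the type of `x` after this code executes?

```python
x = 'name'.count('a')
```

str.count() returns int

int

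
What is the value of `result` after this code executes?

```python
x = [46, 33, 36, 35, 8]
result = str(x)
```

x = [46, 33, 36, 35, 8]; result = '[46, 33, 36, 35, 8]'

'[46, 33, 36, 35, 8]'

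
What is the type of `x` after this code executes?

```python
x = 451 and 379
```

'and' with truthy values returns last operand (int)

int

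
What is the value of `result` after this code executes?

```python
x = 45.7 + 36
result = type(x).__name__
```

x is float; result = 'float'

'float'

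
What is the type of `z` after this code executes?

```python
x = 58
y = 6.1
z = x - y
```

int - float = float

float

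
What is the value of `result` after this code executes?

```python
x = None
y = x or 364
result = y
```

x = None; y = 364; result = 364

364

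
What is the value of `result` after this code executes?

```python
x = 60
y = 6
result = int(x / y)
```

x = 60; y = 6; result = 10

10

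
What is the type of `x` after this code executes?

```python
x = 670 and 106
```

'and' with truthy values returns last operand (int)

int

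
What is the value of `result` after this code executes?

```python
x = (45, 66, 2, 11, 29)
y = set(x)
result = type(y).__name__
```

x is tuple; y is set; result = 'set'

'set'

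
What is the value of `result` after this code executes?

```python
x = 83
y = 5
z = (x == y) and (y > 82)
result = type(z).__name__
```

x is int; y is int; z is bool; result = 'bool'

'bool'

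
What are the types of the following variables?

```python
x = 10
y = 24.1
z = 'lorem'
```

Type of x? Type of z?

x is assigned a bare integer (no decimal point), so it is an int; z is assigned a quoted string literal, so it is a str

int, str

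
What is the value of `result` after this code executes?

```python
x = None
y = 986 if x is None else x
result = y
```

x = None; y = 986; result = 986

986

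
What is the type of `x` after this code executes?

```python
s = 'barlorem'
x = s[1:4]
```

Slicing a str returns str

str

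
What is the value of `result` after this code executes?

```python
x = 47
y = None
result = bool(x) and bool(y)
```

x = 47; y = None; result = False

False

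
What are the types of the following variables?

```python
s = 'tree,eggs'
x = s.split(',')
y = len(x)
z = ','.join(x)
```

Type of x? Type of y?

str.split() returns list; len() returns int

list, int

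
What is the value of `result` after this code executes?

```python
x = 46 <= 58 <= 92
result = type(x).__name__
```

x is bool; result = 'bool'

'bool'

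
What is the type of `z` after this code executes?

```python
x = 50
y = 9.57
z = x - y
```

int - float = float

float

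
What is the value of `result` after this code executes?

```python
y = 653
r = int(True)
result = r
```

y = 653; r = 1; result = 1

1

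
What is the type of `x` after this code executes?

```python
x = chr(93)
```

chr() returns str (single char)

str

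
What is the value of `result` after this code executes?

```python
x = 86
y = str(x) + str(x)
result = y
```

x = 86; y = '8686'; result = '8686'

'8686'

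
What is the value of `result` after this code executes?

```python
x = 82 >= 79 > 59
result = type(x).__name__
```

x is bool; result = 'bool'

'bool'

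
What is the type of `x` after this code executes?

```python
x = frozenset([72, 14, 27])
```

frozenset() returns frozenset

frozenset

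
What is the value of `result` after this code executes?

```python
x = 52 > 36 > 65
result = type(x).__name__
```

x is bool; result = 'bool'

'bool'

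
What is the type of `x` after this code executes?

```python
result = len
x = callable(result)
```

callable() returns bool

bool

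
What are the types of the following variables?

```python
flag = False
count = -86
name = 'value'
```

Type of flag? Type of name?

flag is assigned the constant False, which has type bool; name is assigned a quoted string literal, so it is a str

bool, str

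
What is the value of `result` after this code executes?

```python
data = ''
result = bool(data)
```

data = ''; result = False

False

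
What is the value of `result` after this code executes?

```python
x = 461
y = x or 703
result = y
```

x = 461; y = 461; result = 461

461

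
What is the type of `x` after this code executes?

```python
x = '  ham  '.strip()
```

str.strip() returns str

str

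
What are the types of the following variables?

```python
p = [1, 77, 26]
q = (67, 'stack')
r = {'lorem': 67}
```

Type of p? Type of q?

p is assigned a list literal (square brackets); q is assigned a tuple (parenthesized, comma-separated values)

list, tuple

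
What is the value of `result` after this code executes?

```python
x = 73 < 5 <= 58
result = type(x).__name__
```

x is bool; result = 'bool'

'bool'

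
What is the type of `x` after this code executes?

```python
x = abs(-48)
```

abs() of int returns int

int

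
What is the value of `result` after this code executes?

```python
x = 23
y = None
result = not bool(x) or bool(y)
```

x = 23; y = None; result = False

False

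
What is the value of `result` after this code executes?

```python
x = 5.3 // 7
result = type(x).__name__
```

x is float; result = 'float'

'float'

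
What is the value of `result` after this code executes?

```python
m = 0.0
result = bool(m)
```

m = 0.0; result = False

False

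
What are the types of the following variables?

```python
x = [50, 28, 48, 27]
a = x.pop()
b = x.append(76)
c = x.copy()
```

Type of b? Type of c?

append() returns None; copy() returns list

NoneType, list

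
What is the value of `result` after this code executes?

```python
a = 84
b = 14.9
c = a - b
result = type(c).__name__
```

a is int; b is float; c is float; result = 'float'

'float'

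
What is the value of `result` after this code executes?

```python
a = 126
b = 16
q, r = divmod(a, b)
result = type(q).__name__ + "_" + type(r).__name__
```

a is int; b is int; q is int; r is int; result = 'int_int'

'int_int'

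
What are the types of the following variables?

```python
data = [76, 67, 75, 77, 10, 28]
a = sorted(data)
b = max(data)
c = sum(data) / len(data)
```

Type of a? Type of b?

sorted() returns list; max of ints returns int

list, int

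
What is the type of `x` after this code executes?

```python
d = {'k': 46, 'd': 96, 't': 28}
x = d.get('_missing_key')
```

dict.get() returns None when key not found

NoneType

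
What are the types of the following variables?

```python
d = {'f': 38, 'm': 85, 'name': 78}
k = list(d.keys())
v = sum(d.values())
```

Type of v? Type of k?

sum of ints is int; list() converts to list

int, list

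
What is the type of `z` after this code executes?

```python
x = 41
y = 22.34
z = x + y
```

int + float = float

float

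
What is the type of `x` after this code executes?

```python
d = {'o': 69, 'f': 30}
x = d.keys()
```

.keys() returns dict_keys view

dict_keys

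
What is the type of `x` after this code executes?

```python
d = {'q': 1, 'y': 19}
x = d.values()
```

.values() returns dict_values view

dict_values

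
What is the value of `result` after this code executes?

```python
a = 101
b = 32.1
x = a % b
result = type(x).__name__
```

a is int; b is float; x is float; result = 'float'

'float'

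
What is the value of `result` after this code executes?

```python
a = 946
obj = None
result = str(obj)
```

a = 946; obj = None; result = 'None'

'None'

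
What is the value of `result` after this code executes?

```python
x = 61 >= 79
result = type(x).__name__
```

x is bool; result = 'bool'

'bool'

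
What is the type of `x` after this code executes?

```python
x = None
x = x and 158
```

'and' returns first falsy value (None)

NoneType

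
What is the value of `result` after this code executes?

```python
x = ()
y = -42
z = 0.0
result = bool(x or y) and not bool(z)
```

x = (); y = -42; z = 0.0; result = True

True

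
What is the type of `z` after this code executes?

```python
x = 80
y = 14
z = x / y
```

int / int = float

float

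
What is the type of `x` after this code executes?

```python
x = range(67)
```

range() returns a range object

range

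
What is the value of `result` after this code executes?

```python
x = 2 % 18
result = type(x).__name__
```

x is int; result = 'int'

'int'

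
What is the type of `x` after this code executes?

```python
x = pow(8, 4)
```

pow(int, int) returns int

int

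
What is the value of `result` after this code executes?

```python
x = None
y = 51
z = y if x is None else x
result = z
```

x = None; y = 51; z = 51; result = 51

51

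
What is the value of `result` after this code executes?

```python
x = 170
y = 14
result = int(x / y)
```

x = 170; y = 14; result = 12

12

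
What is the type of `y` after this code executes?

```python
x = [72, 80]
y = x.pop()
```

list.pop() returns the popped element

int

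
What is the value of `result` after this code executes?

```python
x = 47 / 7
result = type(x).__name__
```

x is float; result = 'float'

'float'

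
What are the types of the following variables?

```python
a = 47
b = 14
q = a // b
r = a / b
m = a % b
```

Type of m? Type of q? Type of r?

% of ints returns int; // returns int; / returns float

int, int, float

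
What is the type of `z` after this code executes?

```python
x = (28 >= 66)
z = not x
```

'not' returns bool

bool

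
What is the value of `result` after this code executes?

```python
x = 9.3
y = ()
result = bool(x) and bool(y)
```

x = 9.3; y = (); result = False

False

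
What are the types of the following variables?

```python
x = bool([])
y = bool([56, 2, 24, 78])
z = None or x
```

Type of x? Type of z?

bool() returns bool; None or bool returns the bool

bool, bool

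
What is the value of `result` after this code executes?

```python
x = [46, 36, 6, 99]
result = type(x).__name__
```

x is list; result = 'list'

'list'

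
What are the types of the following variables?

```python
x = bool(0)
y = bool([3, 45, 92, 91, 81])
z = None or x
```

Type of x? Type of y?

bool() returns bool; bool() returns bool

bool, bool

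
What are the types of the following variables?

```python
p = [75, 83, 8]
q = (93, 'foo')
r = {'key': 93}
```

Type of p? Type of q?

p is assigned a list literal (square brackets); q is assigned a tuple (parenthesized, comma-separated values)

list, tuple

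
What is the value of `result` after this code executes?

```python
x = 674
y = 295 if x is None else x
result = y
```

x = 674; y = 674; result = 674

674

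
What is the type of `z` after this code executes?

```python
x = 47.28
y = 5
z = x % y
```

float % int = float

float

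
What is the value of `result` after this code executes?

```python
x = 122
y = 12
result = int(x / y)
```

x = 122; y = 12; result = 10

10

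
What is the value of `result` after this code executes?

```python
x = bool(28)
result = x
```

x = True; result = True

True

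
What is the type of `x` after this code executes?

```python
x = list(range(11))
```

list(range()) returns list

list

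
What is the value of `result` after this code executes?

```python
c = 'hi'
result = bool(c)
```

c = 'hi'; result = True

True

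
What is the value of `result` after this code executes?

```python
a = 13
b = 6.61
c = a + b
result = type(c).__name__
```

a is int; b is float; c is float; result = 'float'

'float'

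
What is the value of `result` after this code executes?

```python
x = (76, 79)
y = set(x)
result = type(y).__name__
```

x is tuple; y is set; result = 'set'

'set'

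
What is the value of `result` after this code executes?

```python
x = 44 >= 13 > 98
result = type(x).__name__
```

x is bool; result = 'bool'

'bool'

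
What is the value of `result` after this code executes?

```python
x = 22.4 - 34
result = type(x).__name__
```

x is float; result = 'float'

'float'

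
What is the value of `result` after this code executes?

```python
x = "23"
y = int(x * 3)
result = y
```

x = '23'; y = 232323; result = 232323

232323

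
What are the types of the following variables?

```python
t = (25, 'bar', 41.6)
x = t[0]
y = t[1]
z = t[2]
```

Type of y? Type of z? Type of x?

tuple[1] is str; tuple[2] is float; tuple[0] is int

str, float, int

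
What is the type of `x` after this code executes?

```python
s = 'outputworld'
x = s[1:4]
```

Slicing a str returns str

str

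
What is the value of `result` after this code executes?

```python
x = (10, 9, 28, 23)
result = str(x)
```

x = (10, 9, 28, 23); result = '(10, 9, 28, 23)'

'(10, 9, 28, 23)'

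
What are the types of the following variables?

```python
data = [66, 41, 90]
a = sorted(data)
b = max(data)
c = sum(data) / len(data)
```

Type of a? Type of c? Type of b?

sorted() returns list; int / int = float; max of ints returns int

list, float, int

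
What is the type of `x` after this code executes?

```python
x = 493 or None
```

'or' returns first truthy value

int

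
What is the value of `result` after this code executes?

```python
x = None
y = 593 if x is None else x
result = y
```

x = None; y = 593; result = 593

593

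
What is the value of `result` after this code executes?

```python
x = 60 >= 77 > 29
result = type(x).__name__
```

x is bool; result = 'bool'

'bool'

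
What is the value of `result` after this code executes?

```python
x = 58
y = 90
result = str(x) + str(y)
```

x = 58; y = 90; result = '5890'

'5890'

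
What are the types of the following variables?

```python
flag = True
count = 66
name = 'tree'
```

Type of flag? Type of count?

flag is assigned the constant True, which has type bool; count is assigned a bare integer (no decimal point), so it is an int

bool, int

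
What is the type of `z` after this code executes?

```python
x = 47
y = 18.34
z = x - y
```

int - float = float

float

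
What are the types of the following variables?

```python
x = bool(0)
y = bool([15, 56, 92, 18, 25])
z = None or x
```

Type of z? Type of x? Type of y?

None or bool returns the bool; bool() returns bool; bool() returns bool

bool, bool, bool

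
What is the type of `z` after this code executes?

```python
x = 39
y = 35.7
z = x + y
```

int + float = float

float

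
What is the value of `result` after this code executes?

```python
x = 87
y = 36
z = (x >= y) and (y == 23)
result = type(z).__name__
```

x is int; y is int; z is bool; result = 'bool'

'bool'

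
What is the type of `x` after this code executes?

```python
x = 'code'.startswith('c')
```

str.startswith() returns bool

bool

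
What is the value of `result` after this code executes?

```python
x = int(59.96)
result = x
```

x = 59; result = 59

59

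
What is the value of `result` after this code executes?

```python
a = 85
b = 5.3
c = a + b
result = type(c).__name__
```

a is int; b is float; c is float; result = 'float'

'float'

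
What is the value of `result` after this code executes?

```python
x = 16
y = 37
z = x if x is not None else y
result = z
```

x = 16; y = 37; z = 16; result = 16

16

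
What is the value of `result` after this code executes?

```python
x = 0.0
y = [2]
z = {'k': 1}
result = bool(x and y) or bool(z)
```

x = 0.0; y = [2]; z = {'k': 1}; result = True

True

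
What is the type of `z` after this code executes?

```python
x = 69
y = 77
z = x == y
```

Equality comparison returns bool

bool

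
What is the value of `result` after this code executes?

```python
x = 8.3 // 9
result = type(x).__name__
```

x is float; result = 'float'

'float'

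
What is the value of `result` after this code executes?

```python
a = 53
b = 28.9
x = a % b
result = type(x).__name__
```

a is int; b is float; x is float; result = 'float'

'float'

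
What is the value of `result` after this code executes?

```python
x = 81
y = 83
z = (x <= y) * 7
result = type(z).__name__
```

x is int; y is int; z is int; result = 'int'

'int'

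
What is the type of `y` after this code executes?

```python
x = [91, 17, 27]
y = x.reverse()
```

list.reverse() returns None

NoneType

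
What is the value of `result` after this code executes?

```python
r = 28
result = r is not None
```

r = 28; result = True

True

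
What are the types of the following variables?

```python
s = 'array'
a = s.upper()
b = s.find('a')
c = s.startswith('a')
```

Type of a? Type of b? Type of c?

upper() returns str; find() returns int; startswith() returns bool

str, int, bool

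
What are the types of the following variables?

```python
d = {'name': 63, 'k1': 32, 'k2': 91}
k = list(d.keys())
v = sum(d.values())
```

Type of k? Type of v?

list() converts to list; sum of ints is int

list, int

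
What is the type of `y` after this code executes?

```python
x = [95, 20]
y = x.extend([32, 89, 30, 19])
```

list.extend() returns None

NoneType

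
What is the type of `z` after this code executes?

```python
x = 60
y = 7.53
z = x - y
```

int - float = float

float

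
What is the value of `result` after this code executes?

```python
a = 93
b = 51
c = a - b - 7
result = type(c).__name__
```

a is int; b is int; c is int; result = 'int'

'int'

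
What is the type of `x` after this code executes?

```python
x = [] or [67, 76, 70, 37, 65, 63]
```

'or' returns first truthy value (list)

list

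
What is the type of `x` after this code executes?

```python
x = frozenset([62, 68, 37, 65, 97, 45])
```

frozenset() returns frozenset

frozenset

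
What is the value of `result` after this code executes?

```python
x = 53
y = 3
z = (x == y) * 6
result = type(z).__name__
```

x is int; y is int; z is int; result = 'int'

'int'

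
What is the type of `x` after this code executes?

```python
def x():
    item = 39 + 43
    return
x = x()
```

Bare return returns None

NoneType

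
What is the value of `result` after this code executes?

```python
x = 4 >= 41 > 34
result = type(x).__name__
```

x is bool; result = 'bool'

'bool'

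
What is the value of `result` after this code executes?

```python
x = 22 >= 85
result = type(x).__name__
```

x is bool; result = 'bool'

'bool'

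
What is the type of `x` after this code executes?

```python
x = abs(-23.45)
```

abs() of float returns float

float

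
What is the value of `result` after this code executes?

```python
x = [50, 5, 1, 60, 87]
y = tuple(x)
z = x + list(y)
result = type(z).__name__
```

x is list; y is tuple; z is list; result = 'list'

'list'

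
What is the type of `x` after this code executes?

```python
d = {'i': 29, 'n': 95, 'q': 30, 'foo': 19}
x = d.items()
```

dict.items() returns dict_items view

dict_items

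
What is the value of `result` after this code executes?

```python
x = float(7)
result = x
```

x = 7.0; result = 7.0

7.0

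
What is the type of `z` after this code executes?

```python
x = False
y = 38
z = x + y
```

bool + int = int (bool is subclass of int)

int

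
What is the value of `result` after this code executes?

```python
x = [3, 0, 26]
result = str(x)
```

x = [3, 0, 26]; result = '[3, 0, 26]'

'[3, 0, 26]'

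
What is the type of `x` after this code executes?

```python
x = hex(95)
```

hex() returns str representation

str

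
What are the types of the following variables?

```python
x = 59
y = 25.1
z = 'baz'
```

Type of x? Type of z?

x is assigned a bare integer (no decimal point), so it is an int; z is assigned a quoted string literal, so it is a str

int, str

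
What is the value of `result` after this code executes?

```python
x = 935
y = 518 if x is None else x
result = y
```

x = 935; y = 935; result = 935

935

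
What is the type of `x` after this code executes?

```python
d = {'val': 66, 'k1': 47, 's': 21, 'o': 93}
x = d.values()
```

.values() returns dict_values view

dict_values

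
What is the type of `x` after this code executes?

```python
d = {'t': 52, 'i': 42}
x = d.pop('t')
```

dict.pop() returns the value

int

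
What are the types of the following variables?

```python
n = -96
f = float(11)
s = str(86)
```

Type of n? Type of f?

n is assigned a bare integer (no decimal point), so it is an int; f is assigned the result of calling float(), which returns a float

int, float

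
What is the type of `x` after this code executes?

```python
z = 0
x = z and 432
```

'and' returns first falsy value (0 is int)

int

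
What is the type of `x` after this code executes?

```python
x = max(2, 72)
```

max() of ints returns int

int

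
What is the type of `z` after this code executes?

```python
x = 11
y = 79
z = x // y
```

int // int = int

int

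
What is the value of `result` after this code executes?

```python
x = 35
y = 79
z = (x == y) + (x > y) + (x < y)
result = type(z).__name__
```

x is int; y is int; z is int; result = 'int'

'int'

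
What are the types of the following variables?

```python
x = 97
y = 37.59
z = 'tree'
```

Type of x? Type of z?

x is assigned a bare integer (no decimal point), so it is an int; z is assigned a quoted string literal, so it is a str

int, str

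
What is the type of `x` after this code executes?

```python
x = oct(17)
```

oct() returns str representation

str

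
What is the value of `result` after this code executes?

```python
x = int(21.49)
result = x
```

x = 21; result = 21

21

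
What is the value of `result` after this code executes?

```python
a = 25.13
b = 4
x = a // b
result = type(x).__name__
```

a is float; b is int; x is float; result = 'float'

'float'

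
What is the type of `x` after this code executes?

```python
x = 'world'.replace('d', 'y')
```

str.replace() returns str

str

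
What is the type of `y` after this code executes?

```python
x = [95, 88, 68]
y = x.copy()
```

list.copy() returns list

list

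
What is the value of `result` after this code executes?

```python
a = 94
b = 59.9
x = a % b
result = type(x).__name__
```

a is int; b is float; x is float; result = 'float'

'float'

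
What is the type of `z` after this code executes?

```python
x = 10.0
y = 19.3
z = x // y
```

float // float = float

float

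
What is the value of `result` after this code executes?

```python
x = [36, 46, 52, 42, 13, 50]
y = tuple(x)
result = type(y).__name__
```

x is list; y is tuple; result = 'tuple'

'tuple'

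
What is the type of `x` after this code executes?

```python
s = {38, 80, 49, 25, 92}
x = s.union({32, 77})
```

set.union() returns a new set

set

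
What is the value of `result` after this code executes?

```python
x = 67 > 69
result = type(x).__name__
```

x is bool; result = 'bool'

'bool'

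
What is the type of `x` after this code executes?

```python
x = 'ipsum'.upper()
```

str.upper() returns str

str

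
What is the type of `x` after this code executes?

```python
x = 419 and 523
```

'and' with truthy values returns last operand (int)

int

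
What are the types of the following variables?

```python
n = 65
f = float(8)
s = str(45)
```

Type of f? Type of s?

f is assigned the result of calling float(), which returns a float; s is assigned the result of calling str(), which returns a str

float, str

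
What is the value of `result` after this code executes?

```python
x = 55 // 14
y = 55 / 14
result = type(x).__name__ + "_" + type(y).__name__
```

x is int; y is float; result = 'int_float'

'int_float'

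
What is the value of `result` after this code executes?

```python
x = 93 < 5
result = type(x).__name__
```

x is bool; result = 'bool'

'bool'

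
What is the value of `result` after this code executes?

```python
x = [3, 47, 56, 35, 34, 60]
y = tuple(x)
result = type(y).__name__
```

x is list; y is tuple; result = 'tuple'

'tuple'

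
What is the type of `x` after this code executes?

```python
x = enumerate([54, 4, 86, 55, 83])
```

enumerate() returns an enumerate object

enumerate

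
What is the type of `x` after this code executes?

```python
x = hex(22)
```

hex() returns str representation

str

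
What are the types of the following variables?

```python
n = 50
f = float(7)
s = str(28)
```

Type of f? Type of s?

f is assigned the result of calling float(), which returns a float; s is assigned the result of calling str(), which returns a str

float, str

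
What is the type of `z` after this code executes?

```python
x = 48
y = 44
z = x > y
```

Comparison returns bool

bool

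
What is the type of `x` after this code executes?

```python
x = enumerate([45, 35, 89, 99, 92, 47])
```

enumerate() returns an enumerate object

enumerate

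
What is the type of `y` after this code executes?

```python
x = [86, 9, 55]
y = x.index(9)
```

list.index() returns int

int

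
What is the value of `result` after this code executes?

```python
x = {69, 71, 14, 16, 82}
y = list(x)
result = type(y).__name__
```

x is set; y is list; result = 'list'

'list'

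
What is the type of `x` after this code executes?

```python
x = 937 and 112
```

'and' with truthy values returns last operand (int)

int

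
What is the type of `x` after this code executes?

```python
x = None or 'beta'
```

'or' with None returns the other truthy value (str)

str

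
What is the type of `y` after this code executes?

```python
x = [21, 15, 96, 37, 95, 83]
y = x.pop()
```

list.pop() returns the popped element

int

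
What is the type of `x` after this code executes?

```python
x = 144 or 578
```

'or' returns first truthy value (int)

int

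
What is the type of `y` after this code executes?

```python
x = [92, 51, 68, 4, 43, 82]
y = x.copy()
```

list.copy() returns list

list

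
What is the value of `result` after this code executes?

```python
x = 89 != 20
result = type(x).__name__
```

x is bool; result = 'bool'

'bool'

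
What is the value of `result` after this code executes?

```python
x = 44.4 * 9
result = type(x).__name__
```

x is float; result = 'float'

'float'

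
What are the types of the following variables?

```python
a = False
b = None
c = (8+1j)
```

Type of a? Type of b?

a is assigned the constant False, which has type bool; b is assigned None, whose type is NoneType

bool, NoneType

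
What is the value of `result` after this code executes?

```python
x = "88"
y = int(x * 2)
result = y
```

x = '88'; y = 8888; result = 8888

8888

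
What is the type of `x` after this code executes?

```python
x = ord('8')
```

ord() returns int (code point)

int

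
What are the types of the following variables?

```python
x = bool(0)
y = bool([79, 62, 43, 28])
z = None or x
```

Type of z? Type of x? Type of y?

None or bool returns the bool; bool() returns bool; bool() returns bool

bool, bool, bool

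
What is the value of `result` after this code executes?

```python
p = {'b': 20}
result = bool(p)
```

p = {'b': 20}; result = True

True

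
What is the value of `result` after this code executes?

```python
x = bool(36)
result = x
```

x = True; result = True

True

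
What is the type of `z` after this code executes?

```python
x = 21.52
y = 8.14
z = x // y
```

float // float = float

float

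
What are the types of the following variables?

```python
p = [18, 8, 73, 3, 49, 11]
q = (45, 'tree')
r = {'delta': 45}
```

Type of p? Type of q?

p is assigned a list literal (square brackets); q is assigned a tuple (parenthesized, comma-separated values)

list, tuple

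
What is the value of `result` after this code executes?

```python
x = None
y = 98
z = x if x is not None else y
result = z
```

x = None; y = 98; z = 98; result = 98

98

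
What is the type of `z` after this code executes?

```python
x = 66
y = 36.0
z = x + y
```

int + float = float

float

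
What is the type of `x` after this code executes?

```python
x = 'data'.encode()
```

str.encode() returns bytes

bytes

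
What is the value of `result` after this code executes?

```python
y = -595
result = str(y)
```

y = -595; result = '-595'

'-595'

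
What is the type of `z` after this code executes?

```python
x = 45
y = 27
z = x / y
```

int / int = float

float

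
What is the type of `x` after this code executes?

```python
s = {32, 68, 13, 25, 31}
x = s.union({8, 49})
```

set.union() returns a new set

set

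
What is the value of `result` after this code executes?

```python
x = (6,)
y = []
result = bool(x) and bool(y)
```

x = (6,); y = []; result = False

False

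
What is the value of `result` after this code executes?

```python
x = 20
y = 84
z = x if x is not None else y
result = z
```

x = 20; y = 84; z = 20; result = 20

20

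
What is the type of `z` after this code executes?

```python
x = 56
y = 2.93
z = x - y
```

int - float = float

float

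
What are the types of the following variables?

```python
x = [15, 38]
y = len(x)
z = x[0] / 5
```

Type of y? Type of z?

len() returns int; int / int = float

int, float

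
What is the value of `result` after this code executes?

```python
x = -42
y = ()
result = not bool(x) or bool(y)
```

x = -42; y = (); result = False

False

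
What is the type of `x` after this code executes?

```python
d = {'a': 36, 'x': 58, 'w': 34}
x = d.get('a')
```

dict.get() returns value type when found

int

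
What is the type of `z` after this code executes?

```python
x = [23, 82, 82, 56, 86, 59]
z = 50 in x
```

'in' operator returns bool

bool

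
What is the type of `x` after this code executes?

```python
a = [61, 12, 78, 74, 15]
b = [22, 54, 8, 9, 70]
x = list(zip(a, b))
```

list(zip()) returns a list of tuples

list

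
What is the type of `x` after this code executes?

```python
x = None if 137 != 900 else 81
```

137 != 900 is True, so the if branch is taken

NoneType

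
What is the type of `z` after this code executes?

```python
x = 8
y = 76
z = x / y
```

int / int = float

float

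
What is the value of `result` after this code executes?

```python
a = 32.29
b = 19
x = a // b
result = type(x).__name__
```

a is float; b is int; x is float; result = 'float'

'float'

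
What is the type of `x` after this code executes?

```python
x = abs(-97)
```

abs() of int returns int

int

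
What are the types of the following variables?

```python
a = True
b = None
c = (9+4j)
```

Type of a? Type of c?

a is assigned the constant True, which has type bool; c is assigned (9+4j), an int plus an imaginary literal (j suffix), which evaluates to complex

bool, complex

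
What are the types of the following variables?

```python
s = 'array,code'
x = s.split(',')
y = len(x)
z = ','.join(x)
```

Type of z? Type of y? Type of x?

str.join() returns str; len() returns int; str.split() returns list

str, int, list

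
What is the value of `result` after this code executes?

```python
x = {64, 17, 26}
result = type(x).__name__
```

x is set; result = 'set'

'set'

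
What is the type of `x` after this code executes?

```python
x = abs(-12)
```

abs() of int returns int

int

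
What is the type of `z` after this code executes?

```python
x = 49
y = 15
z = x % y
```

int % int = int

int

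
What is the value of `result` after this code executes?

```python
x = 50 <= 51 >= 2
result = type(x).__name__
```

x is bool; result = 'bool'

'bool'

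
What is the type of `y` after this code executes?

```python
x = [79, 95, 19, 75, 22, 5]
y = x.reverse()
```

list.reverse() returns None

NoneType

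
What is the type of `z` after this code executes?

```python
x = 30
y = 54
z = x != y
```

Comparison returns bool

bool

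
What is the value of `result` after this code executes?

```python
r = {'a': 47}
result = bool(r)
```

r = {'a': 47}; result = True

True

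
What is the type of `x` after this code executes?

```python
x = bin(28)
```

bin() returns str representation

str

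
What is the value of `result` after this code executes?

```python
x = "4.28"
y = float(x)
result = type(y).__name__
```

x is str; y is float; result = 'float'

'float'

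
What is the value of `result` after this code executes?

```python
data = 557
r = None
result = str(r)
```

data = 557; r = None; result = 'None'

'None'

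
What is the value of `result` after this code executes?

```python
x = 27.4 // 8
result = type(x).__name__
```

x is float; result = 'float'

'float'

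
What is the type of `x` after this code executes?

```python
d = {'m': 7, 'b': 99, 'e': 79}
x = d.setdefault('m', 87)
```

dict.setdefault() returns the (existing or default) value

int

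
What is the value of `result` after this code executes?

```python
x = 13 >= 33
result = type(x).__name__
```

x is bool; result = 'bool'

'bool'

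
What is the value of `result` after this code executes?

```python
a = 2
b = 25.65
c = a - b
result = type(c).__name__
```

a is int; b is float; c is float; result = 'float'

'float'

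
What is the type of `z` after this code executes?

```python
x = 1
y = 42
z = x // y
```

int // int = int

int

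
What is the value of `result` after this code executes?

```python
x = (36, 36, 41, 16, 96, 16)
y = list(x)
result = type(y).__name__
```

x is tuple; y is list; result = 'list'

'list'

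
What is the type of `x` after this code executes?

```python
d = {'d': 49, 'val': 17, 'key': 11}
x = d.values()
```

.values() returns dict_values view

dict_values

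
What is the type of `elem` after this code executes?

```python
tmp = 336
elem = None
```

None has type NoneType

NoneType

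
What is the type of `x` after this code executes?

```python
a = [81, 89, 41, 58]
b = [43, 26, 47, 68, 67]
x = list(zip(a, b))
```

list(zip()) returns a list of tuples

list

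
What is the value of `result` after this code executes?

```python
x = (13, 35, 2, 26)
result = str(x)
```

x = (13, 35, 2, 26); result = '(13, 35, 2, 26)'

'(13, 35, 2, 26)'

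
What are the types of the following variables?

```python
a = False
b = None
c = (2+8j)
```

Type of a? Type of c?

a is assigned the constant False, which has type bool; c is assigned (2+8j), an int plus an imaginary literal (j suffix), which evaluates to complex

bool, complex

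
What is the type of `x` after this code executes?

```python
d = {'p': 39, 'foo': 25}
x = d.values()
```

.values() returns dict_values view

dict_values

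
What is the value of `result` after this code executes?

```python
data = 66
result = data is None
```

data = 66; result = False

False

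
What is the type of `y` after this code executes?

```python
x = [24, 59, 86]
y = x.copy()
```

list.copy() returns list

list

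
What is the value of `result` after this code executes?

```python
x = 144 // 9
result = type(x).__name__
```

x is int; result = 'int'

'int'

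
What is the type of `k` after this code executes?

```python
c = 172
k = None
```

None has type NoneType

NoneType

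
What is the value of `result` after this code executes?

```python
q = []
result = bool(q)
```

q = []; result = False

False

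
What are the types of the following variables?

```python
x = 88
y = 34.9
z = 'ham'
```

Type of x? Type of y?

x is assigned a bare integer (no decimal point), so it is an int; y is assigned a number with a decimal point, so it is a float

int, float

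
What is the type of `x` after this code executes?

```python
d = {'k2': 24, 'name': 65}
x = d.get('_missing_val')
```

dict.get() returns None when key not found

NoneType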